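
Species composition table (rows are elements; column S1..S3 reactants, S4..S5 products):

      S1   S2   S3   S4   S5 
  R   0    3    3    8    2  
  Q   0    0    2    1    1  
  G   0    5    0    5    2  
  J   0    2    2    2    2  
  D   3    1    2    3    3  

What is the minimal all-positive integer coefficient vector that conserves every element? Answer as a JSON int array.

R: 3·0+3·3+3·3 = 18 | 1·8+5·2 = 18
Q: 3·0+3·0+3·2 = 6 | 1·1+5·1 = 6
G: 3·0+3·5+3·0 = 15 | 1·5+5·2 = 15
J: 3·0+3·2+3·2 = 12 | 1·2+5·2 = 12
D: 3·3+3·1+3·2 = 18 | 1·3+5·3 = 18
gcd(3,3,3,1,5) = 1

Coefficients: [3, 3, 3, 1, 5]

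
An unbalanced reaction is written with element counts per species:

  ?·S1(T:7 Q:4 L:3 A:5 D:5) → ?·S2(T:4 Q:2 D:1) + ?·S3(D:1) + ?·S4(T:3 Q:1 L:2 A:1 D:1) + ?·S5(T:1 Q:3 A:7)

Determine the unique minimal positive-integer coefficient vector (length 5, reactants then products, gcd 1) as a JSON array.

T: 2·7 = 14 | 1·4+6·0+3·3+1·1 = 14
Q: 2·4 = 8 | 1·2+6·0+3·1+1·3 = 8
L: 2·3 = 6 | 1·0+6·0+3·2+1·0 = 6
A: 2·5 = 10 | 1·0+6·0+3·1+1·7 = 10
D: 2·5 = 10 | 1·1+6·1+3·1+1·0 = 10
gcd(2,1,6,3,1) = 1

Coefficients: [2, 1, 6, 3, 1]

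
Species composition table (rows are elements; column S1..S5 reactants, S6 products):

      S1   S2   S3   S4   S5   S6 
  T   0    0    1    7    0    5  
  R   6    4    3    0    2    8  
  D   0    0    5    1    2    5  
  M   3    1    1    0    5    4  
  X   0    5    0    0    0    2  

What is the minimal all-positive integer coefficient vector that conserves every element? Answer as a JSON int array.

Coefficients: [3, 2, 4, 3, 1, 5]

T: 3·0+2·0+4·1+3·7+1·0 = 25 | 5·5 = 25
R: 3·6+2·4+4·3+3·0+1·2 = 40 | 5·8 = 40
D: 3·0+2·0+4·5+3·1+1·2 = 25 | 5·5 = 25
M: 3·3+2·1+4·1+3·0+1·5 = 20 | 5·4 = 20
X: 3·0+2·5+4·0+3·0+1·0 = 10 | 5·2 = 10
gcd(3,2,4,3,1,5) = 1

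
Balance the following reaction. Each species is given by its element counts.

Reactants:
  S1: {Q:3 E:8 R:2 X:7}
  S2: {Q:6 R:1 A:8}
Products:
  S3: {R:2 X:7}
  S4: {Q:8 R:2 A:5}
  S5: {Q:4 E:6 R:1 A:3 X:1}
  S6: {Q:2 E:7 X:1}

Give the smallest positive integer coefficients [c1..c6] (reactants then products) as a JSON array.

Q: 6·3+1·6 = 24 | 5·0+1·8+1·4+6·2 = 24
E: 6·8+1·0 = 48 | 5·0+1·0+1·6+6·7 = 48
R: 6·2+1·1 = 13 | 5·2+1·2+1·1+6·0 = 13
A: 6·0+1·8 = 8 | 5·0+1·5+1·3+6·0 = 8
X: 6·7+1·0 = 42 | 5·7+1·0+1·1+6·1 = 42
gcd(6,1,5,1,1,6) = 1

Coefficients: [6, 1, 5, 1, 1, 6]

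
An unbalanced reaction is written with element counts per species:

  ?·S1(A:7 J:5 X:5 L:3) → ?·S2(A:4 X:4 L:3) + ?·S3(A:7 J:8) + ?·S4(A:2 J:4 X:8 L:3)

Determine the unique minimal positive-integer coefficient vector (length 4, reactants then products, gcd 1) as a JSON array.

Coefficients: [4, 3, 2, 1]

A: 4·7 = 28 | 3·4+2·7+1·2 = 28
J: 4·5 = 20 | 3·0+2·8+1·4 = 20
X: 4·5 = 20 | 3·4+2·0+1·8 = 20
L: 4·3 = 12 | 3·3+2·0+1·3 = 12
gcd(4,3,2,1) = 1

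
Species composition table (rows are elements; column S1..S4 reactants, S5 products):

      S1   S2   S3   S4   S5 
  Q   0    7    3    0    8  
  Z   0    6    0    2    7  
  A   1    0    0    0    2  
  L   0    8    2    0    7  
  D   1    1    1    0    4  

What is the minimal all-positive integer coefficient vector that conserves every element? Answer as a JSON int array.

Coefficients: [4, 1, 3, 4, 2]

Q: 4·0+1·7+3·3+4·0 = 16 | 2·8 = 16
Z: 4·0+1·6+3·0+4·2 = 14 | 2·7 = 14
A: 4·1+1·0+3·0+4·0 = 4 | 2·2 = 4
L: 4·0+1·8+3·2+4·0 = 14 | 2·7 = 14
D: 4·1+1·1+3·1+4·0 = 8 | 2·4 = 8
gcd(4,1,3,4,2) = 1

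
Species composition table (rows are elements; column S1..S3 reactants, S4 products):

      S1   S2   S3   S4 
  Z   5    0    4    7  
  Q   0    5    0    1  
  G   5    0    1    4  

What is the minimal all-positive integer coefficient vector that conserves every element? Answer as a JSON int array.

Coefficients: [3, 1, 5, 5]

Z: 3·5+1·0+5·4 = 35 | 5·7 = 35
Q: 3·0+1·5+5·0 = 5 | 5·1 = 5
G: 3·5+1·0+5·1 = 20 | 5·4 = 20
gcd(3,1,5,5) = 1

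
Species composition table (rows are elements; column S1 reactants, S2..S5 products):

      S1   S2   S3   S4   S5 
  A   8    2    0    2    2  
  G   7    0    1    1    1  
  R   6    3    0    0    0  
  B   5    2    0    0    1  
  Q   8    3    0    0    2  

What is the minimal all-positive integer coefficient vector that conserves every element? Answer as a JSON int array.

A: 1·8 = 8 | 2·2+5·0+1·2+1·2 = 8
G: 1·7 = 7 | 2·0+5·1+1·1+1·1 = 7
R: 1·6 = 6 | 2·3+5·0+1·0+1·0 = 6
B: 1·5 = 5 | 2·2+5·0+1·0+1·1 = 5
Q: 1·8 = 8 | 2·3+5·0+1·0+1·2 = 8
gcd(1,2,5,1,1) = 1

Coefficients: [1, 2, 5, 1, 1]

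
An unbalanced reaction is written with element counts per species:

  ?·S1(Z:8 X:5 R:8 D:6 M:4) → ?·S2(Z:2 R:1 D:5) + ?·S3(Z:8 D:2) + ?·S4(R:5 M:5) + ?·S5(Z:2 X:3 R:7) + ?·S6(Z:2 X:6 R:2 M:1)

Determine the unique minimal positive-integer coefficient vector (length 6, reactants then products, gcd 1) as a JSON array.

Z: 6·8 = 48 | 6·2+3·8+4·0+2·2+4·2 = 48
X: 6·5 = 30 | 6·0+3·0+4·0+2·3+4·6 = 30
R: 6·8 = 48 | 6·1+3·0+4·5+2·7+4·2 = 48
D: 6·6 = 36 | 6·5+3·2+4·0+2·0+4·0 = 36
M: 6·4 = 24 | 6·0+3·0+4·5+2·0+4·1 = 24
gcd(6,6,3,4,2,4) = 1

Coefficients: [6, 6, 3, 4, 2, 4]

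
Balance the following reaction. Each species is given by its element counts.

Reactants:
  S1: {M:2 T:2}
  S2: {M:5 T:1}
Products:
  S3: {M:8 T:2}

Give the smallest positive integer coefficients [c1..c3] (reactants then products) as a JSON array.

Coefficients: [1, 6, 4]

M: 1·2+6·5 = 32 | 4·8 = 32
T: 1·2+6·1 = 8 | 4·2 = 8
gcd(1,6,4) = 1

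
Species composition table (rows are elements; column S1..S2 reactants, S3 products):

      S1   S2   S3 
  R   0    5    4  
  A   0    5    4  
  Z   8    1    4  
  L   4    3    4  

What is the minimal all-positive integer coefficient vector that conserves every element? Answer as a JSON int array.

Coefficients: [2, 4, 5]

R: 2·0+4·5 = 20 | 5·4 = 20
A: 2·0+4·5 = 20 | 5·4 = 20
Z: 2·8+4·1 = 20 | 5·4 = 20
L: 2·4+4·3 = 20 | 5·4 = 20
gcd(2,4,5) = 1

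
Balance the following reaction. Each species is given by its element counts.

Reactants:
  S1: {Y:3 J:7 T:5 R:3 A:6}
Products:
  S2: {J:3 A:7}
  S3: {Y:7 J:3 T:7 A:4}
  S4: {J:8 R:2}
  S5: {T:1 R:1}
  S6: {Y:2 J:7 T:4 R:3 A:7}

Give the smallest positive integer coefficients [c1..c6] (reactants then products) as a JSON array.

Coefficients: [3, 1, 1, 1, 4, 1]

Y: 3·3 = 9 | 1·0+1·7+1·0+4·0+1·2 = 9
J: 3·7 = 21 | 1·3+1·3+1·8+4·0+1·7 = 21
T: 3·5 = 15 | 1·0+1·7+1·0+4·1+1·4 = 15
R: 3·3 = 9 | 1·0+1·0+1·2+4·1+1·3 = 9
A: 3·6 = 18 | 1·7+1·4+1·0+4·0+1·7 = 18
gcd(3,1,1,1,4,1) = 1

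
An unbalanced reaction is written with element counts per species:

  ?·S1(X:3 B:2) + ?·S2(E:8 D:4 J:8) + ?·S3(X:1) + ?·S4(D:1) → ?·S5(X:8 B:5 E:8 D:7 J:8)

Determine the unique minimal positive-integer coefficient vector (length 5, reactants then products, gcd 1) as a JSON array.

X: 5·3+2·0+1·1+6·0 = 16 | 2·8 = 16
B: 5·2+2·0+1·0+6·0 = 10 | 2·5 = 10
E: 5·0+2·8+1·0+6·0 = 16 | 2·8 = 16
D: 5·0+2·4+1·0+6·1 = 14 | 2·7 = 14
J: 5·0+2·8+1·0+6·0 = 16 | 2·8 = 16
gcd(5,2,1,6,2) = 1

Coefficients: [5, 2, 1, 6, 2]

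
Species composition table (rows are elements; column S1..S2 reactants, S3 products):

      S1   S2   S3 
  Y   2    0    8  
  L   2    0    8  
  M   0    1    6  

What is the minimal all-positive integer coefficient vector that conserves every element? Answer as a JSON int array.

Y: 4·2+6·0 = 8 | 1·8 = 8
L: 4·2+6·0 = 8 | 1·8 = 8
M: 4·0+6·1 = 6 | 1·6 = 6
gcd(4,6,1) = 1

Coefficients: [4, 6, 1]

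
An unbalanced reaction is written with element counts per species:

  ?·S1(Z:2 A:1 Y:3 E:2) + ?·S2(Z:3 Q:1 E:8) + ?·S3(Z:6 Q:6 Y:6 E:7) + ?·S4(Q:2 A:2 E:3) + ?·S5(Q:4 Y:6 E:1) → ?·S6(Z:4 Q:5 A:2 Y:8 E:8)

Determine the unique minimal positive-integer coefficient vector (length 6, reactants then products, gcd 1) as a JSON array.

Z: 6·2+2·3+1·6+3·0+4·0 = 24 | 6·4 = 24
Q: 6·0+2·1+1·6+3·2+4·4 = 30 | 6·5 = 30
A: 6·1+2·0+1·0+3·2+4·0 = 12 | 6·2 = 12
Y: 6·3+2·0+1·6+3·0+4·6 = 48 | 6·8 = 48
E: 6·2+2·8+1·7+3·3+4·1 = 48 | 6·8 = 48
gcd(6,2,1,3,4,6) = 1

Coefficients: [6, 2, 1, 3, 4, 6]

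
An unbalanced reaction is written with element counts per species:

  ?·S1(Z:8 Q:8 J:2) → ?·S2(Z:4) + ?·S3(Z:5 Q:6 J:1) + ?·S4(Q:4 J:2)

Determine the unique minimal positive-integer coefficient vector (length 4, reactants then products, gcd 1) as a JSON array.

Coefficients: [4, 3, 4, 2]

Z: 4·8 = 32 | 3·4+4·5+2·0 = 32
Q: 4·8 = 32 | 3·0+4·6+2·4 = 32
J: 4·2 = 8 | 3·0+4·1+2·2 = 8
gcd(4,3,4,2) = 1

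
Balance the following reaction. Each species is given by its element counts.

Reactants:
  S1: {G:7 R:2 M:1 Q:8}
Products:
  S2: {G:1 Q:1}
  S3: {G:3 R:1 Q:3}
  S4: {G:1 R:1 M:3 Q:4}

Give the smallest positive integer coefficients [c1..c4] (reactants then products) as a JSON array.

Coefficients: [3, 5, 5, 1]

G: 3·7 = 21 | 5·1+5·3+1·1 = 21
R: 3·2 = 6 | 5·0+5·1+1·1 = 6
M: 3·1 = 3 | 5·0+5·0+1·3 = 3
Q: 3·8 = 24 | 5·1+5·3+1·4 = 24
gcd(3,5,5,1) = 1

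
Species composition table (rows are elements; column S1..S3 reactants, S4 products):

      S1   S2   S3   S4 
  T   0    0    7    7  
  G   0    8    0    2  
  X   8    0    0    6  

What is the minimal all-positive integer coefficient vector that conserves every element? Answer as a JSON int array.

Coefficients: [3, 1, 4, 4]

T: 3·0+1·0+4·7 = 28 | 4·7 = 28
G: 3·0+1·8+4·0 = 8 | 4·2 = 8
X: 3·8+1·0+4·0 = 24 | 4·6 = 24
gcd(3,1,4,4) = 1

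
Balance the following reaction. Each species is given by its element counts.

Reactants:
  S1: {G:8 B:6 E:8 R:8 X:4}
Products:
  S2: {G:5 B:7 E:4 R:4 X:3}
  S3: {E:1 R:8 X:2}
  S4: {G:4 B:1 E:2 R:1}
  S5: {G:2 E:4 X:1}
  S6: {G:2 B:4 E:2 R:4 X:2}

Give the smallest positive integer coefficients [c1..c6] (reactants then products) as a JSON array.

G: 5·8 = 40 | 2·5+2·0+4·4+4·2+3·2 = 40
B: 5·6 = 30 | 2·7+2·0+4·1+4·0+3·4 = 30
E: 5·8 = 40 | 2·4+2·1+4·2+4·4+3·2 = 40
R: 5·8 = 40 | 2·4+2·8+4·1+4·0+3·4 = 40
X: 5·4 = 20 | 2·3+2·2+4·0+4·1+3·2 = 20
gcd(5,2,2,4,4,3) = 1

Coefficients: [5, 2, 2, 4, 4, 3]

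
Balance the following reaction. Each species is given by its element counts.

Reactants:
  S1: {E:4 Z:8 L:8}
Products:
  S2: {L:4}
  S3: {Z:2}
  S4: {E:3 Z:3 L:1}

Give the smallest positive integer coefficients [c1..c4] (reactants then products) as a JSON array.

Coefficients: [3, 5, 6, 4]

E: 3·4 = 12 | 5·0+6·0+4·3 = 12
Z: 3·8 = 24 | 5·0+6·2+4·3 = 24
L: 3·8 = 24 | 5·4+6·0+4·1 = 24
gcd(3,5,6,4) = 1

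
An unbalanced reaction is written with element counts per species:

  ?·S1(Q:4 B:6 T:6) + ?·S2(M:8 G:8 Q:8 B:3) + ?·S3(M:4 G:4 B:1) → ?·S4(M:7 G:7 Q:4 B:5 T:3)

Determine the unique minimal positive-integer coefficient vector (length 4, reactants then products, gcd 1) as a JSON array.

Coefficients: [2, 1, 5, 4]

M: 2·0+1·8+5·4 = 28 | 4·7 = 28
G: 2·0+1·8+5·4 = 28 | 4·7 = 28
Q: 2·4+1·8+5·0 = 16 | 4·4 = 16
B: 2·6+1·3+5·1 = 20 | 4·5 = 20
T: 2·6+1·0+5·0 = 12 | 4·3 = 12
gcd(2,1,5,4) = 1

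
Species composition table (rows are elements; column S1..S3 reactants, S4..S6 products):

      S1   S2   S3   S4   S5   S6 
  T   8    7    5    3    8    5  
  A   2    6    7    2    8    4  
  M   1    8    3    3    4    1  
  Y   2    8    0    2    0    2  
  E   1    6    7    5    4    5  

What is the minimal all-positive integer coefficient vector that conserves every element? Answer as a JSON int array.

Coefficients: [3, 1, 6, 3, 4, 4]

T: 3·8+1·7+6·5 = 61 | 3·3+4·8+4·5 = 61
A: 3·2+1·6+6·7 = 54 | 3·2+4·8+4·4 = 54
M: 3·1+1·8+6·3 = 29 | 3·3+4·4+4·1 = 29
Y: 3·2+1·8+6·0 = 14 | 3·2+4·0+4·2 = 14
E: 3·1+1·6+6·7 = 51 | 3·5+4·4+4·5 = 51
gcd(3,1,6,3,4,4) = 1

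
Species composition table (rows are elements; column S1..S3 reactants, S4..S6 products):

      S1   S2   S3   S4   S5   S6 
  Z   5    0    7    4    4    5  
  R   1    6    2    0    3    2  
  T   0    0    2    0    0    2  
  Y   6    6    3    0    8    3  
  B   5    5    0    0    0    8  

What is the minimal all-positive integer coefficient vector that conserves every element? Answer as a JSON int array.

Coefficients: [6, 2, 5, 4, 6, 5]

Z: 6·5+2·0+5·7 = 65 | 4·4+6·4+5·5 = 65
R: 6·1+2·6+5·2 = 28 | 4·0+6·3+5·2 = 28
T: 6·0+2·0+5·2 = 10 | 4·0+6·0+5·2 = 10
Y: 6·6+2·6+5·3 = 63 | 4·0+6·8+5·3 = 63
B: 6·5+2·5+5·0 = 40 | 4·0+6·0+5·8 = 40
gcd(6,2,5,4,6,5) = 1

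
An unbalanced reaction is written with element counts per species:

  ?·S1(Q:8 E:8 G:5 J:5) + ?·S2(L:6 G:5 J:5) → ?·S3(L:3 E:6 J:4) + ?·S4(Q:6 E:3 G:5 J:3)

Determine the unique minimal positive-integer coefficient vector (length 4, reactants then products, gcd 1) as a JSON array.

Q: 3·8+1·0 = 24 | 2·0+4·6 = 24
L: 3·0+1·6 = 6 | 2·3+4·0 = 6
E: 3·8+1·0 = 24 | 2·6+4·3 = 24
G: 3·5+1·5 = 20 | 2·0+4·5 = 20
J: 3·5+1·5 = 20 | 2·4+4·3 = 20
gcd(3,1,2,4) = 1

Coefficients: [3, 1, 2, 4]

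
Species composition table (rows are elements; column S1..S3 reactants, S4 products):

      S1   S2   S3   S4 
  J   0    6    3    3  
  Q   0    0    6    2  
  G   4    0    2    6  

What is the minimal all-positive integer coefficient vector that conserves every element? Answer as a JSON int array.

Coefficients: [4, 1, 1, 3]

J: 4·0+1·6+1·3 = 9 | 3·3 = 9
Q: 4·0+1·0+1·6 = 6 | 3·2 = 6
G: 4·4+1·0+1·2 = 18 | 3·6 = 18
gcd(4,1,1,3) = 1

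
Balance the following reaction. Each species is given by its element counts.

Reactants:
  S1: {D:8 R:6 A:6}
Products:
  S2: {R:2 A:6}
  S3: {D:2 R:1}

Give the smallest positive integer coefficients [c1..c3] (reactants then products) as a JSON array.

Coefficients: [1, 1, 4]

D: 1·8 = 8 | 1·0+4·2 = 8
R: 1·6 = 6 | 1·2+4·1 = 6
A: 1·6 = 6 | 1·6+4·0 = 6
gcd(1,1,4) = 1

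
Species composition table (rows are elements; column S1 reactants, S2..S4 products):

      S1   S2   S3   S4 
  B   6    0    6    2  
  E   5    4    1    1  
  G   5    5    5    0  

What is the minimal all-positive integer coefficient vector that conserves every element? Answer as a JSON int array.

Coefficients: [3, 2, 1, 6]

B: 3·6 = 18 | 2·0+1·6+6·2 = 18
E: 3·5 = 15 | 2·4+1·1+6·1 = 15
G: 3·5 = 15 | 2·5+1·5+6·0 = 15
gcd(3,2,1,6) = 1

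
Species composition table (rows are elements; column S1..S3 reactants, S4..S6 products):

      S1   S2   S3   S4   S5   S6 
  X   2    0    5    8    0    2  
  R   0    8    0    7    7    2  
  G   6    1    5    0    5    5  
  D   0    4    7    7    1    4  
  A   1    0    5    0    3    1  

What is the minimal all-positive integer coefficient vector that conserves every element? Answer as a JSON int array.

X: 5·2+5·0+2·5 = 20 | 1·8+3·0+6·2 = 20
R: 5·0+5·8+2·0 = 40 | 1·7+3·7+6·2 = 40
G: 5·6+5·1+2·5 = 45 | 1·0+3·5+6·5 = 45
D: 5·0+5·4+2·7 = 34 | 1·7+3·1+6·4 = 34
A: 5·1+5·0+2·5 = 15 | 1·0+3·3+6·1 = 15
gcd(5,5,2,1,3,6) = 1

Coefficients: [5, 5, 2, 1, 3, 6]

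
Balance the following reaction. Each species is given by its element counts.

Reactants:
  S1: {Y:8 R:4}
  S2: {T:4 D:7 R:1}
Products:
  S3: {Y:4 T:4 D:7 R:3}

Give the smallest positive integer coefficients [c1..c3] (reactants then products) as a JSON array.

Coefficients: [1, 2, 2]

Y: 1·8+2·0 = 8 | 2·4 = 8
T: 1·0+2·4 = 8 | 2·4 = 8
D: 1·0+2·7 = 14 | 2·7 = 14
R: 1·4+2·1 = 6 | 2·3 = 6
gcd(1,2,2) = 1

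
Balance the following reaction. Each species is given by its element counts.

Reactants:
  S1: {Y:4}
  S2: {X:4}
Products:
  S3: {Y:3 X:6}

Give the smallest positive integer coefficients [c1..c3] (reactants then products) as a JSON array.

Coefficients: [3, 6, 4]

Y: 3·4+6·0 = 12 | 4·3 = 12
X: 3·0+6·4 = 24 | 4·6 = 24
gcd(3,6,4) = 1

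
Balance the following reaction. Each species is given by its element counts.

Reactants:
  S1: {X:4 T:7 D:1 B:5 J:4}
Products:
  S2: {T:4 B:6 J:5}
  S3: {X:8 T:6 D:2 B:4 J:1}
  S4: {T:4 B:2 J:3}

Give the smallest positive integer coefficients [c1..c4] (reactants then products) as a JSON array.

Coefficients: [4, 1, 2, 3]

X: 4·4 = 16 | 1·0+2·8+3·0 = 16
T: 4·7 = 28 | 1·4+2·6+3·4 = 28
D: 4·1 = 4 | 1·0+2·2+3·0 = 4
B: 4·5 = 20 | 1·6+2·4+3·2 = 20
J: 4·4 = 16 | 1·5+2·1+3·3 = 16
gcd(4,1,2,3) = 1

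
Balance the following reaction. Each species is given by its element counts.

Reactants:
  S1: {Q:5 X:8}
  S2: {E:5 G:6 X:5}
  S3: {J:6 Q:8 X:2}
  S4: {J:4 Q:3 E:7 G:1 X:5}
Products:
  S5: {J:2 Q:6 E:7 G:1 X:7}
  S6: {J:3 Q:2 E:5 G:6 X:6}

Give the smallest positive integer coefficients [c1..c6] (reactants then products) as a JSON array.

J: 1·0+6·0+2·6+3·4 = 24 | 3·2+6·3 = 24
Q: 1·5+6·0+2·8+3·3 = 30 | 3·6+6·2 = 30
E: 1·0+6·5+2·0+3·7 = 51 | 3·7+6·5 = 51
G: 1·0+6·6+2·0+3·1 = 39 | 3·1+6·6 = 39
X: 1·8+6·5+2·2+3·5 = 57 | 3·7+6·6 = 57
gcd(1,6,2,3,3,6) = 1

Coefficients: [1, 6, 2, 3, 3, 6]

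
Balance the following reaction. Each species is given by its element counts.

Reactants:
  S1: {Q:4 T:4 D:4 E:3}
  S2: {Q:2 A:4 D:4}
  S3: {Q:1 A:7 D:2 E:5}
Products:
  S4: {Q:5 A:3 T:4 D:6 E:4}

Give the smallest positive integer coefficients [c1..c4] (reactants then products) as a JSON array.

Q: 5·4+2·2+1·1 = 25 | 5·5 = 25
A: 5·0+2·4+1·7 = 15 | 5·3 = 15
T: 5·4+2·0+1·0 = 20 | 5·4 = 20
D: 5·4+2·4+1·2 = 30 | 5·6 = 30
E: 5·3+2·0+1·5 = 20 | 5·4 = 20
gcd(5,2,1,5) = 1

Coefficients: [5, 2, 1, 5]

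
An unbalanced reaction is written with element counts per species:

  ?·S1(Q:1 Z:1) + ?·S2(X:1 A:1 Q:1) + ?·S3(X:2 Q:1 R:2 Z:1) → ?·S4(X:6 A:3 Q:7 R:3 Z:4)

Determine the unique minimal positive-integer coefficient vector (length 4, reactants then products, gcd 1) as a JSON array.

X: 5·0+6·1+3·2 = 12 | 2·6 = 12
A: 5·0+6·1+3·0 = 6 | 2·3 = 6
Q: 5·1+6·1+3·1 = 14 | 2·7 = 14
R: 5·0+6·0+3·2 = 6 | 2·3 = 6
Z: 5·1+6·0+3·1 = 8 | 2·4 = 8
gcd(5,6,3,2) = 1

Coefficients: [5, 6, 3, 2]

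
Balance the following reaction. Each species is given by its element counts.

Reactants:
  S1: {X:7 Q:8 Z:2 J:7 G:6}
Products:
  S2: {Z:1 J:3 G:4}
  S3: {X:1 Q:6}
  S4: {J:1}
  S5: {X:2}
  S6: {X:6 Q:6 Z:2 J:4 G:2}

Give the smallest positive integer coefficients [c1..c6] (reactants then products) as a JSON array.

Coefficients: [3, 4, 3, 5, 6, 1]

X: 3·7 = 21 | 4·0+3·1+5·0+6·2+1·6 = 21
Q: 3·8 = 24 | 4·0+3·6+5·0+6·0+1·6 = 24
Z: 3·2 = 6 | 4·1+3·0+5·0+6·0+1·2 = 6
J: 3·7 = 21 | 4·3+3·0+5·1+6·0+1·4 = 21
G: 3·6 = 18 | 4·4+3·0+5·0+6·0+1·2 = 18
gcd(3,4,3,5,6,1) = 1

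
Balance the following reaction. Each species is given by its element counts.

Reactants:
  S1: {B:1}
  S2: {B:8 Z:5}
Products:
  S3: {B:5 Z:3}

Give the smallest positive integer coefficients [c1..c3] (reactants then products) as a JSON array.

B: 1·1+3·8 = 25 | 5·5 = 25
Z: 1·0+3·5 = 15 | 5·3 = 15
gcd(1,3,5) = 1

Coefficients: [1, 3, 5]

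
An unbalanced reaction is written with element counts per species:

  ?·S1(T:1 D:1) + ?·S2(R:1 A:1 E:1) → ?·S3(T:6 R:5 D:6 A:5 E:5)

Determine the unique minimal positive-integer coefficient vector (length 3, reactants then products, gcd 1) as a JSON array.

Coefficients: [6, 5, 1]

T: 6·1+5·0 = 6 | 1·6 = 6
R: 6·0+5·1 = 5 | 1·5 = 5
D: 6·1+5·0 = 6 | 1·6 = 6
A: 6·0+5·1 = 5 | 1·5 = 5
E: 6·0+5·1 = 5 | 1·5 = 5
gcd(6,5,1) = 1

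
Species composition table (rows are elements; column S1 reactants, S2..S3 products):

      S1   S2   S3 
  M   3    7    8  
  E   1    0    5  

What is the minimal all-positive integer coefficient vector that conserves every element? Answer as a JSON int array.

M: 5·3 = 15 | 1·7+1·8 = 15
E: 5·1 = 5 | 1·0+1·5 = 5
gcd(5,1,1) = 1

Coefficients: [5, 1, 1]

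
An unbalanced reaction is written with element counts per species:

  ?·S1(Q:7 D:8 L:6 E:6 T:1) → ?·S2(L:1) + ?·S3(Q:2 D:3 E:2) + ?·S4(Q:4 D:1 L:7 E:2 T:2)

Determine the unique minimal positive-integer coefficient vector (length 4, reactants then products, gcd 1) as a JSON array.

Coefficients: [2, 5, 5, 1]

Q: 2·7 = 14 | 5·0+5·2+1·4 = 14
D: 2·8 = 16 | 5·0+5·3+1·1 = 16
L: 2·6 = 12 | 5·1+5·0+1·7 = 12
E: 2·6 = 12 | 5·0+5·2+1·2 = 12
T: 2·1 = 2 | 5·0+5·0+1·2 = 2
gcd(2,5,5,1) = 1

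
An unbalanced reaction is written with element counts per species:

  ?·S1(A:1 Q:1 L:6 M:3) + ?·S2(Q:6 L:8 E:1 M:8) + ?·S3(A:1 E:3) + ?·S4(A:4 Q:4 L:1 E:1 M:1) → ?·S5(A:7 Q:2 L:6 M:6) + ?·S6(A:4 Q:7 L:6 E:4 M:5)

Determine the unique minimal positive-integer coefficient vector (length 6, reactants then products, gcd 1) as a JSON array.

Coefficients: [2, 3, 5, 6, 1, 6]

A: 2·1+3·0+5·1+6·4 = 31 | 1·7+6·4 = 31
Q: 2·1+3·6+5·0+6·4 = 44 | 1·2+6·7 = 44
L: 2·6+3·8+5·0+6·1 = 42 | 1·6+6·6 = 42
E: 2·0+3·1+5·3+6·1 = 24 | 1·0+6·4 = 24
M: 2·3+3·8+5·0+6·1 = 36 | 1·6+6·5 = 36
gcd(2,3,5,6,1,6) = 1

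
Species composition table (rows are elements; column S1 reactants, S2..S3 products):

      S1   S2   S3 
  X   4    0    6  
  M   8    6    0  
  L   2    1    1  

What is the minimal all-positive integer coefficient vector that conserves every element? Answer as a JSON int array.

Coefficients: [3, 4, 2]

X: 3·4 = 12 | 4·0+2·6 = 12
M: 3·8 = 24 | 4·6+2·0 = 24
L: 3·2 = 6 | 4·1+2·1 = 6
gcd(3,4,2) = 1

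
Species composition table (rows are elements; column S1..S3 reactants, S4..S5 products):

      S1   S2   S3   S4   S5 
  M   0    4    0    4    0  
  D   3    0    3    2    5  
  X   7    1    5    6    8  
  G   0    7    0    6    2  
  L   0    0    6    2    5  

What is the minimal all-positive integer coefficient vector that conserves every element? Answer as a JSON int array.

Coefficients: [3, 4, 3, 4, 2]

M: 3·0+4·4+3·0 = 16 | 4·4+2·0 = 16
D: 3·3+4·0+3·3 = 18 | 4·2+2·5 = 18
X: 3·7+4·1+3·5 = 40 | 4·6+2·8 = 40
G: 3·0+4·7+3·0 = 28 | 4·6+2·2 = 28
L: 3·0+4·0+3·6 = 18 | 4·2+2·5 = 18
gcd(3,4,3,4,2) = 1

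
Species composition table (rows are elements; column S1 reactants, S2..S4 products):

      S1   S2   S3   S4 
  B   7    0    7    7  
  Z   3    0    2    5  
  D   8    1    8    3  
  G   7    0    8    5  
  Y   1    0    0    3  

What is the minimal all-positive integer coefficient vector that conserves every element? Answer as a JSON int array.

Coefficients: [3, 5, 2, 1]

B: 3·7 = 21 | 5·0+2·7+1·7 = 21
Z: 3·3 = 9 | 5·0+2·2+1·5 = 9
D: 3·8 = 24 | 5·1+2·8+1·3 = 24
G: 3·7 = 21 | 5·0+2·8+1·5 = 21
Y: 3·1 = 3 | 5·0+2·0+1·3 = 3
gcd(3,5,2,1) = 1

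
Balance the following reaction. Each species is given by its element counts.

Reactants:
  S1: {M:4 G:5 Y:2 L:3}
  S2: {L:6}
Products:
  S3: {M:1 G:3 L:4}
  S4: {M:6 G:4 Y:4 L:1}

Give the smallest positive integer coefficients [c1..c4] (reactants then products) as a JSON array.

M: 4·4+1·0 = 16 | 4·1+2·6 = 16
G: 4·5+1·0 = 20 | 4·3+2·4 = 20
Y: 4·2+1·0 = 8 | 4·0+2·4 = 8
L: 4·3+1·6 = 18 | 4·4+2·1 = 18
gcd(4,1,4,2) = 1

Coefficients: [4, 1, 4, 2]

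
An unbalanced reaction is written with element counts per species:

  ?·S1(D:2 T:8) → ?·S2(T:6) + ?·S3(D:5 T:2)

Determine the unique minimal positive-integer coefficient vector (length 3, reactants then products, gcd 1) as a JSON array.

Coefficients: [5, 6, 2]

D: 5·2 = 10 | 6·0+2·5 = 10
T: 5·8 = 40 | 6·6+2·2 = 40
gcd(5,6,2) = 1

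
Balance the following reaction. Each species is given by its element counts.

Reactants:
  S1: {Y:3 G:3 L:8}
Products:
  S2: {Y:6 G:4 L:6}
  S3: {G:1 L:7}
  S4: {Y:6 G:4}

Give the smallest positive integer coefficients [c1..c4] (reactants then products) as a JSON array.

Y: 6·3 = 18 | 1·6+6·0+2·6 = 18
G: 6·3 = 18 | 1·4+6·1+2·4 = 18
L: 6·8 = 48 | 1·6+6·7+2·0 = 48
gcd(6,1,6,2) = 1

Coefficients: [6, 1, 6, 2]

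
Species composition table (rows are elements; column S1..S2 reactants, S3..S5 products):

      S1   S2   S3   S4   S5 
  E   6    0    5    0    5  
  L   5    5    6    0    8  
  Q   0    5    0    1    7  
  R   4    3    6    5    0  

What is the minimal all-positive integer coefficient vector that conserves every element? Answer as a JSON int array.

Coefficients: [5, 3, 4, 1, 2]

E: 5·6+3·0 = 30 | 4·5+1·0+2·5 = 30
L: 5·5+3·5 = 40 | 4·6+1·0+2·8 = 40
Q: 5·0+3·5 = 15 | 4·0+1·1+2·7 = 15
R: 5·4+3·3 = 29 | 4·6+1·5+2·0 = 29
gcd(5,3,4,1,2) = 1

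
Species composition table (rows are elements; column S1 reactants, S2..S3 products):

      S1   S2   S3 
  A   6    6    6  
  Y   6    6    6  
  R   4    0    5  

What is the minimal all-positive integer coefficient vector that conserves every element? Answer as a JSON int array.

Coefficients: [5, 1, 4]

A: 5·6 = 30 | 1·6+4·6 = 30
Y: 5·6 = 30 | 1·6+4·6 = 30
R: 5·4 = 20 | 1·0+4·5 = 20
gcd(5,1,4) = 1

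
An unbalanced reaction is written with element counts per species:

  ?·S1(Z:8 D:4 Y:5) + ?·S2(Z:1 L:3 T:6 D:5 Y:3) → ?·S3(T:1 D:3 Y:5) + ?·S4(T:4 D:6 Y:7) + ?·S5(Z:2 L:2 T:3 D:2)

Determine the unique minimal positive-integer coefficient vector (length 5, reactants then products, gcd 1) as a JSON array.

Coefficients: [1, 4, 2, 1, 6]

Z: 1·8+4·1 = 12 | 2·0+1·0+6·2 = 12
L: 1·0+4·3 = 12 | 2·0+1·0+6·2 = 12
T: 1·0+4·6 = 24 | 2·1+1·4+6·3 = 24
D: 1·4+4·5 = 24 | 2·3+1·6+6·2 = 24
Y: 1·5+4·3 = 17 | 2·5+1·7+6·0 = 17
gcd(1,4,2,1,6) = 1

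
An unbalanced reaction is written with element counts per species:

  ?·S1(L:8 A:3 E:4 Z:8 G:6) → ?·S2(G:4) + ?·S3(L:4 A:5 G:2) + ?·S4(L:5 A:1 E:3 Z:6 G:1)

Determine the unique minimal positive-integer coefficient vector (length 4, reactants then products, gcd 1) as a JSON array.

L: 3·8 = 24 | 3·0+1·4+4·5 = 24
A: 3·3 = 9 | 3·0+1·5+4·1 = 9
E: 3·4 = 12 | 3·0+1·0+4·3 = 12
Z: 3·8 = 24 | 3·0+1·0+4·6 = 24
G: 3·6 = 18 | 3·4+1·2+4·1 = 18
gcd(3,3,1,4) = 1

Coefficients: [3, 3, 1, 4]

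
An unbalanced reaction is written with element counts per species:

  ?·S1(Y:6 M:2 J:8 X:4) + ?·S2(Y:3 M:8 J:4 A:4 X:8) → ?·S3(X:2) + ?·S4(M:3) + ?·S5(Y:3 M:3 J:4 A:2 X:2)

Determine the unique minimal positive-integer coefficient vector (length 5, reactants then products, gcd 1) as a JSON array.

Coefficients: [1, 2, 6, 2, 4]

Y: 1·6+2·3 = 12 | 6·0+2·0+4·3 = 12
M: 1·2+2·8 = 18 | 6·0+2·3+4·3 = 18
J: 1·8+2·4 = 16 | 6·0+2·0+4·4 = 16
A: 1·0+2·4 = 8 | 6·0+2·0+4·2 = 8
X: 1·4+2·8 = 20 | 6·2+2·0+4·2 = 20
gcd(1,2,6,2,4) = 1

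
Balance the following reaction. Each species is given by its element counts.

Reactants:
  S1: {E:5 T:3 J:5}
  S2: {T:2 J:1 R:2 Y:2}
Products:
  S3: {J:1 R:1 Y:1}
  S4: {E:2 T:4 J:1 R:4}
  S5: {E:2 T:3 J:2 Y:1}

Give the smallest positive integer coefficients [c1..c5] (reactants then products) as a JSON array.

Coefficients: [2, 5, 6, 1, 4]

E: 2·5+5·0 = 10 | 6·0+1·2+4·2 = 10
T: 2·3+5·2 = 16 | 6·0+1·4+4·3 = 16
J: 2·5+5·1 = 15 | 6·1+1·1+4·2 = 15
R: 2·0+5·2 = 10 | 6·1+1·4+4·0 = 10
Y: 2·0+5·2 = 10 | 6·1+1·0+4·1 = 10
gcd(2,5,6,1,4) = 1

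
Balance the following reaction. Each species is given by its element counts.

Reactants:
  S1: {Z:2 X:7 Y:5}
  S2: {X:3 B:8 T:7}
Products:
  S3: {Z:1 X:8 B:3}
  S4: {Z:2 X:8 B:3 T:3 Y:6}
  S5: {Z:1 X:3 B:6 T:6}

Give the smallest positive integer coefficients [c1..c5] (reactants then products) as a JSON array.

Coefficients: [6, 3, 1, 5, 1]

Z: 6·2+3·0 = 12 | 1·1+5·2+1·1 = 12
X: 6·7+3·3 = 51 | 1·8+5·8+1·3 = 51
B: 6·0+3·8 = 24 | 1·3+5·3+1·6 = 24
T: 6·0+3·7 = 21 | 1·0+5·3+1·6 = 21
Y: 6·5+3·0 = 30 | 1·0+5·6+1·0 = 30
gcd(6,3,1,5,1) = 1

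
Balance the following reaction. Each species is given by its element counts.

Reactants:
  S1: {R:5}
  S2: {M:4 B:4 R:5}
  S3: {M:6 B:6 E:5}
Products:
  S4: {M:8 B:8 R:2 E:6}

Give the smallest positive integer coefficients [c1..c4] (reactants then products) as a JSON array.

Coefficients: [1, 1, 6, 5]

M: 1·0+1·4+6·6 = 40 | 5·8 = 40
B: 1·0+1·4+6·6 = 40 | 5·8 = 40
R: 1·5+1·5+6·0 = 10 | 5·2 = 10
E: 1·0+1·0+6·5 = 30 | 5·6 = 30
gcd(1,1,6,5) = 1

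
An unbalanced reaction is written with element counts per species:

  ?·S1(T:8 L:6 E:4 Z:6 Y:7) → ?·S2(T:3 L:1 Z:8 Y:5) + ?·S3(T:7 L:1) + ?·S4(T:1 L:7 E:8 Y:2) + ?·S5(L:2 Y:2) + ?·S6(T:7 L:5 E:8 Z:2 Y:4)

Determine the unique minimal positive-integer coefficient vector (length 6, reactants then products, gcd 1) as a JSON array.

T: 6·8 = 48 | 4·3+3·7+1·1+6·0+2·7 = 48
L: 6·6 = 36 | 4·1+3·1+1·7+6·2+2·5 = 36
E: 6·4 = 24 | 4·0+3·0+1·8+6·0+2·8 = 24
Z: 6·6 = 36 | 4·8+3·0+1·0+6·0+2·2 = 36
Y: 6·7 = 42 | 4·5+3·0+1·2+6·2+2·4 = 42
gcd(6,4,3,1,6,2) = 1

Coefficients: [6, 4, 3, 1, 6, 2]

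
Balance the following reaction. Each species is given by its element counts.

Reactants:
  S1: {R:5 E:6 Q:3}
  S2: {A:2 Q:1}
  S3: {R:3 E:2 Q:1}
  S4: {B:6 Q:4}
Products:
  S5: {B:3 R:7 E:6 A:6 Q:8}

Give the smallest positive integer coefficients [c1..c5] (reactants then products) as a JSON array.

Coefficients: [1, 6, 3, 1, 2]

B: 1·0+6·0+3·0+1·6 = 6 | 2·3 = 6
R: 1·5+6·0+3·3+1·0 = 14 | 2·7 = 14
E: 1·6+6·0+3·2+1·0 = 12 | 2·6 = 12
A: 1·0+6·2+3·0+1·0 = 12 | 2·6 = 12
Q: 1·3+6·1+3·1+1·4 = 16 | 2·8 = 16
gcd(1,6,3,1,2) = 1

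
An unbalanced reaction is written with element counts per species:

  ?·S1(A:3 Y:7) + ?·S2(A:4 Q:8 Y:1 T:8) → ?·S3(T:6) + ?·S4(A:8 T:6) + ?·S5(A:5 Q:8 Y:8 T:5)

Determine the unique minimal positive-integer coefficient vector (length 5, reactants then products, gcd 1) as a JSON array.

Coefficients: [4, 4, 1, 1, 4]

A: 4·3+4·4 = 28 | 1·0+1·8+4·5 = 28
Q: 4·0+4·8 = 32 | 1·0+1·0+4·8 = 32
Y: 4·7+4·1 = 32 | 1·0+1·0+4·8 = 32
T: 4·0+4·8 = 32 | 1·6+1·6+4·5 = 32
gcd(4,4,1,1,4) = 1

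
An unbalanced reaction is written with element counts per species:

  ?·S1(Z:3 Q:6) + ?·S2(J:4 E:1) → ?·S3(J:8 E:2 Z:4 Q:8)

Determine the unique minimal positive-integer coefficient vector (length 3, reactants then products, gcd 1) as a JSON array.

J: 4·0+6·4 = 24 | 3·8 = 24
E: 4·0+6·1 = 6 | 3·2 = 6
Z: 4·3+6·0 = 12 | 3·4 = 12
Q: 4·6+6·0 = 24 | 3·8 = 24
gcd(4,6,3) = 1

Coefficients: [4, 6, 3]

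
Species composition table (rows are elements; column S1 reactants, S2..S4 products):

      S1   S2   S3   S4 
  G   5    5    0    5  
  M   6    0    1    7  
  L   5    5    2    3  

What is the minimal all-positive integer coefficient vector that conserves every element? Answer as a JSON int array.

G: 4·5 = 20 | 1·5+3·0+3·5 = 20
M: 4·6 = 24 | 1·0+3·1+3·7 = 24
L: 4·5 = 20 | 1·5+3·2+3·3 = 20
gcd(4,1,3,3) = 1

Coefficients: [4, 1, 3, 3]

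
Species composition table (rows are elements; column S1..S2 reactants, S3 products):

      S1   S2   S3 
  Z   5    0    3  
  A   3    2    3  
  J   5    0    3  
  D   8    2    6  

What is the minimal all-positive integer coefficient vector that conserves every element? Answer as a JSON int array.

Coefficients: [3, 3, 5]

Z: 3·5+3·0 = 15 | 5·3 = 15
A: 3·3+3·2 = 15 | 5·3 = 15
J: 3·5+3·0 = 15 | 5·3 = 15
D: 3·8+3·2 = 30 | 5·6 = 30
gcd(3,3,5) = 1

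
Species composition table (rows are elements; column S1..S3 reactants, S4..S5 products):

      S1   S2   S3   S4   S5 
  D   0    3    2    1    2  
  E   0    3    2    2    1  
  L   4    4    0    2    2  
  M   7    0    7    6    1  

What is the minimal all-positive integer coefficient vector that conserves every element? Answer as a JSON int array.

D: 2·0+3·3+3·2 = 15 | 5·1+5·2 = 15
E: 2·0+3·3+3·2 = 15 | 5·2+5·1 = 15
L: 2·4+3·4+3·0 = 20 | 5·2+5·2 = 20
M: 2·7+3·0+3·7 = 35 | 5·6+5·1 = 35
gcd(2,3,3,5,5) = 1

Coefficients: [2, 3, 3, 5, 5]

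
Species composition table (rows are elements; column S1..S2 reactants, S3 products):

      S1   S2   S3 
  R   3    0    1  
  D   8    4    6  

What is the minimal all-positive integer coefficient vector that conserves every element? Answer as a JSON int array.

R: 2·3+5·0 = 6 | 6·1 = 6
D: 2·8+5·4 = 36 | 6·6 = 36
gcd(2,5,6) = 1

Coefficients: [2, 5, 6]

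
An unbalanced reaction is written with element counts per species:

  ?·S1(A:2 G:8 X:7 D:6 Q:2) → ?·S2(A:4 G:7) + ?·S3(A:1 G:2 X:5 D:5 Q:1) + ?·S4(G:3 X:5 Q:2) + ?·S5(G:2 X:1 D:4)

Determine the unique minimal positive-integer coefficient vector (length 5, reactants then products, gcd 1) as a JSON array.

Coefficients: [5, 2, 2, 4, 5]

A: 5·2 = 10 | 2·4+2·1+4·0+5·0 = 10
G: 5·8 = 40 | 2·7+2·2+4·3+5·2 = 40
X: 5·7 = 35 | 2·0+2·5+4·5+5·1 = 35
D: 5·6 = 30 | 2·0+2·5+4·0+5·4 = 30
Q: 5·2 = 10 | 2·0+2·1+4·2+5·0 = 10
gcd(5,2,2,4,5) = 1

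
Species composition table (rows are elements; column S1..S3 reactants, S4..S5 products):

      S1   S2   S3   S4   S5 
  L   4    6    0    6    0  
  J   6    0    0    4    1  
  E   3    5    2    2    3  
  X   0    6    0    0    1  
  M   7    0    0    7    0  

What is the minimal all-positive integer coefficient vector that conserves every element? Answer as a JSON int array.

L: 3·4+1·6+5·0 = 18 | 3·6+6·0 = 18
J: 3·6+1·0+5·0 = 18 | 3·4+6·1 = 18
E: 3·3+1·5+5·2 = 24 | 3·2+6·3 = 24
X: 3·0+1·6+5·0 = 6 | 3·0+6·1 = 6
M: 3·7+1·0+5·0 = 21 | 3·7+6·0 = 21
gcd(3,1,5,3,6) = 1

Coefficients: [3, 1, 5, 3, 6]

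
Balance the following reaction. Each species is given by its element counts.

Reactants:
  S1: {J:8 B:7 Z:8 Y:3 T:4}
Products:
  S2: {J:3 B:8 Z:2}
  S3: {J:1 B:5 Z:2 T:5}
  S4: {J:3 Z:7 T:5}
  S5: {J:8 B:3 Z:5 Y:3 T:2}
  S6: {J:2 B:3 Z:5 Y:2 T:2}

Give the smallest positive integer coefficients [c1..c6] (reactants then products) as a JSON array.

J: 6·8 = 48 | 2·3+1·1+1·3+4·8+3·2 = 48
B: 6·7 = 42 | 2·8+1·5+1·0+4·3+3·3 = 42
Z: 6·8 = 48 | 2·2+1·2+1·7+4·5+3·5 = 48
Y: 6·3 = 18 | 2·0+1·0+1·0+4·3+3·2 = 18
T: 6·4 = 24 | 2·0+1·5+1·5+4·2+3·2 = 24
gcd(6,2,1,1,4,3) = 1

Coefficients: [6, 2, 1, 1, 4, 3]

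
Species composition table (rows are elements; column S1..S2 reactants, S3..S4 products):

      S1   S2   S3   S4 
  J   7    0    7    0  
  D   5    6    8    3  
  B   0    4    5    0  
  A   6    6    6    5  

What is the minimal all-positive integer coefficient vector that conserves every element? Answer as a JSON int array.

J: 4·7+5·0 = 28 | 4·7+6·0 = 28
D: 4·5+5·6 = 50 | 4·8+6·3 = 50
B: 4·0+5·4 = 20 | 4·5+6·0 = 20
A: 4·6+5·6 = 54 | 4·6+6·5 = 54
gcd(4,5,4,6) = 1

Coefficients: [4, 5, 4, 6]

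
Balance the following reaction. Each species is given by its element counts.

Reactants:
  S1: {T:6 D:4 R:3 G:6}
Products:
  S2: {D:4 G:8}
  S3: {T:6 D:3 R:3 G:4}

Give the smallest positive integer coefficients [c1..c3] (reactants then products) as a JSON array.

Coefficients: [4, 1, 4]

T: 4·6 = 24 | 1·0+4·6 = 24
D: 4·4 = 16 | 1·4+4·3 = 16
R: 4·3 = 12 | 1·0+4·3 = 12
G: 4·6 = 24 | 1·8+4·4 = 24
gcd(4,1,4) = 1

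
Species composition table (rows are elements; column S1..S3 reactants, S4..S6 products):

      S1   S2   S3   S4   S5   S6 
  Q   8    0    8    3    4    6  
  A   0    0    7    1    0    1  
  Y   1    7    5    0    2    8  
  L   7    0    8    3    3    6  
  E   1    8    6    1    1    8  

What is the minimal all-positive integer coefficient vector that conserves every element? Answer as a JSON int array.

Q: 4·8+1·0+1·8 = 40 | 6·3+4·4+1·6 = 40
A: 4·0+1·0+1·7 = 7 | 6·1+4·0+1·1 = 7
Y: 4·1+1·7+1·5 = 16 | 6·0+4·2+1·8 = 16
L: 4·7+1·0+1·8 = 36 | 6·3+4·3+1·6 = 36
E: 4·1+1·8+1·6 = 18 | 6·1+4·1+1·8 = 18
gcd(4,1,1,6,4,1) = 1

Coefficients: [4, 1, 1, 6, 4, 1]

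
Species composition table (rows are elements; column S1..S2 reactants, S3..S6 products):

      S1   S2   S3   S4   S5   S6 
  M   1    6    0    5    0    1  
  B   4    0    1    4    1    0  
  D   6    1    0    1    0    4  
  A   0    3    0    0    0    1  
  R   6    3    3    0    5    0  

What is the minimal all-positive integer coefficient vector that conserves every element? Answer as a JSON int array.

Coefficients: [4, 2, 5, 2, 3, 6]

M: 4·1+2·6 = 16 | 5·0+2·5+3·0+6·1 = 16
B: 4·4+2·0 = 16 | 5·1+2·4+3·1+6·0 = 16
D: 4·6+2·1 = 26 | 5·0+2·1+3·0+6·4 = 26
A: 4·0+2·3 = 6 | 5·0+2·0+3·0+6·1 = 6
R: 4·6+2·3 = 30 | 5·3+2·0+3·5+6·0 = 30
gcd(4,2,5,2,3,6) = 1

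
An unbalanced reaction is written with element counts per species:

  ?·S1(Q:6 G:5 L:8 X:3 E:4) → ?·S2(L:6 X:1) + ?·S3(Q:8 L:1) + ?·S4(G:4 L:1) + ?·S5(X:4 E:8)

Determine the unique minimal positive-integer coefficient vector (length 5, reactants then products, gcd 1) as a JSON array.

Coefficients: [4, 4, 3, 5, 2]

Q: 4·6 = 24 | 4·0+3·8+5·0+2·0 = 24
G: 4·5 = 20 | 4·0+3·0+5·4+2·0 = 20
L: 4·8 = 32 | 4·6+3·1+5·1+2·0 = 32
X: 4·3 = 12 | 4·1+3·0+5·0+2·4 = 12
E: 4·4 = 16 | 4·0+3·0+5·0+2·8 = 16
gcd(4,4,3,5,2) = 1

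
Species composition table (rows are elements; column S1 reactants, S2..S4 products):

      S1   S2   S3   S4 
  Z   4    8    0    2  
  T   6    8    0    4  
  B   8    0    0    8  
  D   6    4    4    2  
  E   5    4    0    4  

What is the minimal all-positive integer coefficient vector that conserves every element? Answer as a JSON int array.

Z: 4·4 = 16 | 1·8+3·0+4·2 = 16
T: 4·6 = 24 | 1·8+3·0+4·4 = 24
B: 4·8 = 32 | 1·0+3·0+4·8 = 32
D: 4·6 = 24 | 1·4+3·4+4·2 = 24
E: 4·5 = 20 | 1·4+3·0+4·4 = 20
gcd(4,1,3,4) = 1

Coefficients: [4, 1, 3, 4]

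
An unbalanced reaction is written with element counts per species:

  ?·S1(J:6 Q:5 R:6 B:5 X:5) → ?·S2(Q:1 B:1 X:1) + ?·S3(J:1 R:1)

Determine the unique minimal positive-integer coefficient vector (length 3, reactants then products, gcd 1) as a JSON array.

J: 1·6 = 6 | 5·0+6·1 = 6
Q: 1·5 = 5 | 5·1+6·0 = 5
R: 1·6 = 6 | 5·0+6·1 = 6
B: 1·5 = 5 | 5·1+6·0 = 5
X: 1·5 = 5 | 5·1+6·0 = 5
gcd(1,5,6) = 1

Coefficients: [1, 5, 6]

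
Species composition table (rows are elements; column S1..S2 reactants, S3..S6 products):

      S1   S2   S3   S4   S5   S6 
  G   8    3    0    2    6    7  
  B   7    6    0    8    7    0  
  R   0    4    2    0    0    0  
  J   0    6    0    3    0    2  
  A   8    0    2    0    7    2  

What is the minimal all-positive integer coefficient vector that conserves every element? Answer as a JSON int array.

Coefficients: [4, 3, 6, 4, 2, 3]

G: 4·8+3·3 = 41 | 6·0+4·2+2·6+3·7 = 41
B: 4·7+3·6 = 46 | 6·0+4·8+2·7+3·0 = 46
R: 4·0+3·4 = 12 | 6·2+4·0+2·0+3·0 = 12
J: 4·0+3·6 = 18 | 6·0+4·3+2·0+3·2 = 18
A: 4·8+3·0 = 32 | 6·2+4·0+2·7+3·2 = 32
gcd(4,3,6,4,2,3) = 1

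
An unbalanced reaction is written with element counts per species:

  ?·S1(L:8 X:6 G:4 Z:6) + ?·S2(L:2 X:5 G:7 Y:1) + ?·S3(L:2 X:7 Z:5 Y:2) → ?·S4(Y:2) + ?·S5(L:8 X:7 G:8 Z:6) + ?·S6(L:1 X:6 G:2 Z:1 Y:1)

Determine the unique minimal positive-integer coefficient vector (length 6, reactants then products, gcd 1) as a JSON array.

Coefficients: [3, 4, 2, 2, 4, 4]

L: 3·8+4·2+2·2 = 36 | 2·0+4·8+4·1 = 36
X: 3·6+4·5+2·7 = 52 | 2·0+4·7+4·6 = 52
G: 3·4+4·7+2·0 = 40 | 2·0+4·8+4·2 = 40
Z: 3·6+4·0+2·5 = 28 | 2·0+4·6+4·1 = 28
Y: 3·0+4·1+2·2 = 8 | 2·2+4·0+4·1 = 8
gcd(3,4,2,2,4,4) = 1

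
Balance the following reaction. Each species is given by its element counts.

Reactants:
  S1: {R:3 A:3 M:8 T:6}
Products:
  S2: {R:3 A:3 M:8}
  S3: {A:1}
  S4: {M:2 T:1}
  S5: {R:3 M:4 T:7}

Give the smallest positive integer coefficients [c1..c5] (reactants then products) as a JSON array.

Coefficients: [3, 1, 6, 4, 2]

R: 3·3 = 9 | 1·3+6·0+4·0+2·3 = 9
A: 3·3 = 9 | 1·3+6·1+4·0+2·0 = 9
M: 3·8 = 24 | 1·8+6·0+4·2+2·4 = 24
T: 3·6 = 18 | 1·0+6·0+4·1+2·7 = 18
gcd(3,1,6,4,2) = 1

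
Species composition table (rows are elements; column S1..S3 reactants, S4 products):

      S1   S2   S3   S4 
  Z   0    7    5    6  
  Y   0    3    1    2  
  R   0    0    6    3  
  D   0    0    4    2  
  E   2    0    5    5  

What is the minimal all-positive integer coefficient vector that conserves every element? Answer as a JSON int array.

Z: 5·0+2·7+2·5 = 24 | 4·6 = 24
Y: 5·0+2·3+2·1 = 8 | 4·2 = 8
R: 5·0+2·0+2·6 = 12 | 4·3 = 12
D: 5·0+2·0+2·4 = 8 | 4·2 = 8
E: 5·2+2·0+2·5 = 20 | 4·5 = 20
gcd(5,2,2,4) = 1

Coefficients: [5, 2, 2, 4]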